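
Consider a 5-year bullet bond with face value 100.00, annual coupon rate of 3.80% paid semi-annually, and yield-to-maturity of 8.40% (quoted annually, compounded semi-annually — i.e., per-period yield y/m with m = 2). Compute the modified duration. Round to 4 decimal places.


Coupon per period c = face * coupon_rate / m = 1.900000
Periods per year m = 2; per-period yield y/m = 0.042000
Number of cashflows N = 10
Cashflows (t years, CF_t, discount factor 1/(1+y/m)^(m*t), PV):
  t = 0.5000: CF_t = 1.900000, DF = 0.959693, PV = 1.823417
  t = 1.0000: CF_t = 1.900000, DF = 0.921010, PV = 1.749920
  t = 1.5000: CF_t = 1.900000, DF = 0.883887, PV = 1.679386
  t = 2.0000: CF_t = 1.900000, DF = 0.848260, PV = 1.611695
  t = 2.5000: CF_t = 1.900000, DF = 0.814069, PV = 1.546732
  t = 3.0000: CF_t = 1.900000, DF = 0.781257, PV = 1.484387
  t = 3.5000: CF_t = 1.900000, DF = 0.749766, PV = 1.424556
  t = 4.0000: CF_t = 1.900000, DF = 0.719545, PV = 1.367136
  t = 4.5000: CF_t = 1.900000, DF = 0.690543, PV = 1.312031
  t = 5.0000: CF_t = 101.900000, DF = 0.662709, PV = 67.530038
Price P = sum_t PV_t = 81.529298
First compute Macaulay numerator sum_t t * PV_t:
  t * PV_t at t = 0.5000: 0.911708
  t * PV_t at t = 1.0000: 1.749920
  t * PV_t at t = 1.5000: 2.519079
  t * PV_t at t = 2.0000: 3.223389
  t * PV_t at t = 2.5000: 3.866829
  t * PV_t at t = 3.0000: 4.453162
  t * PV_t at t = 3.5000: 4.985946
  t * PV_t at t = 4.0000: 5.468546
  t * PV_t at t = 4.5000: 5.904140
  t * PV_t at t = 5.0000: 337.650190
Macaulay duration D = 370.732910 / 81.529298 = 4.547235
Modified duration = D / (1 + y/m) = 4.547235 / (1 + 0.042000) = 4.363950

Answer: Modified duration = 4.3639


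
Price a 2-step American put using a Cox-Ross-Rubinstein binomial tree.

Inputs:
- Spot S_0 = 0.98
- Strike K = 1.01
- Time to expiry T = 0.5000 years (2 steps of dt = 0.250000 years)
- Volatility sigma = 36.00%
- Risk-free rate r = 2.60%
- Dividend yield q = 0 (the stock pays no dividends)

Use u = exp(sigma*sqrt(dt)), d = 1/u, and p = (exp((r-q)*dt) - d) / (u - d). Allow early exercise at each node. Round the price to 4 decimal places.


dt = T/N = 0.250000
u = exp(sigma*sqrt(dt)) = 1.197217; d = 1/u = 0.835270
p = (exp((r-q)*dt) - d) / (u - d) = 0.473138
Discount per step: exp(-r*dt) = 0.993521
Stock lattice S(k, i) with i counting down-moves:
  k=0: S(0,0) = 0.9800
  k=1: S(1,0) = 1.1733; S(1,1) = 0.8186
  k=2: S(2,0) = 1.4047; S(2,1) = 0.9800; S(2,2) = 0.6837
Terminal payoffs V(N, i) = max(K - S_T, 0):
  V(2,0) = 0.000000; V(2,1) = 0.030000; V(2,2) = 0.326277
Backward induction: V(k, i) = exp(-r*dt) * [p * V(k+1, i) + (1-p) * V(k+1, i+1)]; then take max(V_cont, immediate exercise) for American.
  V(1,0) = exp(-r*dt) * [p*0.000000 + (1-p)*0.030000] = 0.015703; exercise = 0.000000; V(1,0) = max -> 0.015703
  V(1,1) = exp(-r*dt) * [p*0.030000 + (1-p)*0.326277] = 0.184891; exercise = 0.191435; V(1,1) = max -> 0.191435
  V(0,0) = exp(-r*dt) * [p*0.015703 + (1-p)*0.191435] = 0.107588; exercise = 0.030000; V(0,0) = max -> 0.107588

Answer: Price = V(0,0) = 0.1076


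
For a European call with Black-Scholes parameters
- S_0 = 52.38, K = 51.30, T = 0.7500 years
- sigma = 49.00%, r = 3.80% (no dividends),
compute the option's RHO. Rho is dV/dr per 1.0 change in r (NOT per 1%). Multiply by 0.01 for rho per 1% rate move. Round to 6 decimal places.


Answer: Rho = 17.268241

Derivation:
d1 = 0.3284335641; d2 = -0.0959188837
phi(d1) = 0.3779955574; exp(-qT) = 1.0000000000; exp(-rT) = 0.9719022941
N(d2) = 0.4617924984
Rho = K*T*exp(-rT)*N(d2) = 51.3000 * 0.7500 * 0.9719022941 * 0.4617924984 = 17.268241


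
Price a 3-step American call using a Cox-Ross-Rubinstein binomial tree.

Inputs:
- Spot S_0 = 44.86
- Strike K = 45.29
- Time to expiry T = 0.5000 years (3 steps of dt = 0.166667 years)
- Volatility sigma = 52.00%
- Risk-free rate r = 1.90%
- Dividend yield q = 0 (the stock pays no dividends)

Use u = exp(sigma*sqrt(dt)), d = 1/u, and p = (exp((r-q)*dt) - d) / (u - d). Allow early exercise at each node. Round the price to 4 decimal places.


Answer: Price = V(0,0) = 7.0854

Derivation:
dt = T/N = 0.166667
u = exp(sigma*sqrt(dt)) = 1.236505; d = 1/u = 0.808731
p = (exp((r-q)*dt) - d) / (u - d) = 0.454541
Discount per step: exp(-r*dt) = 0.996838
Stock lattice S(k, i) with i counting down-moves:
  k=0: S(0,0) = 44.8600
  k=1: S(1,0) = 55.4696; S(1,1) = 36.2797
  k=2: S(2,0) = 68.5885; S(2,1) = 44.8600; S(2,2) = 29.3405
  k=3: S(3,0) = 84.8100; S(3,1) = 55.4696; S(3,2) = 36.2797; S(3,3) = 23.7286
Terminal payoffs V(N, i) = max(S_T - K, 0):
  V(3,0) = 39.520034; V(3,1) = 10.179629; V(3,2) = 0.000000; V(3,3) = 0.000000
Backward induction: V(k, i) = exp(-r*dt) * [p * V(k+1, i) + (1-p) * V(k+1, i+1)]; then take max(V_cont, immediate exercise) for American.
  V(2,0) = exp(-r*dt) * [p*39.520034 + (1-p)*10.179629] = 23.441683; exercise = 23.298491; V(2,0) = max -> 23.441683
  V(2,1) = exp(-r*dt) * [p*10.179629 + (1-p)*0.000000] = 4.612425; exercise = 0.000000; V(2,1) = max -> 4.612425
  V(2,2) = exp(-r*dt) * [p*0.000000 + (1-p)*0.000000] = 0.000000; exercise = 0.000000; V(2,2) = max -> 0.000000
  V(1,0) = exp(-r*dt) * [p*23.441683 + (1-p)*4.612425] = 13.129443; exercise = 10.179629; V(1,0) = max -> 13.129443
  V(1,1) = exp(-r*dt) * [p*4.612425 + (1-p)*0.000000] = 2.089905; exercise = 0.000000; V(1,1) = max -> 2.089905
  V(0,0) = exp(-r*dt) * [p*13.129443 + (1-p)*2.089905] = 7.085350; exercise = 0.000000; V(0,0) = max -> 7.085350


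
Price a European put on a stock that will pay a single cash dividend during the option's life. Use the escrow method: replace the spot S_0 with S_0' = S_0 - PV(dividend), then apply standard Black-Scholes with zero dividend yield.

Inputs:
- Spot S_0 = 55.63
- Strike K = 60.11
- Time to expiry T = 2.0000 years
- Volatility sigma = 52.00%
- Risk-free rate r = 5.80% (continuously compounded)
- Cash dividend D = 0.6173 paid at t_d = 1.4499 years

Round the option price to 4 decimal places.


Answer: Price = 14.8201

Derivation:
PV(D) = D * exp(-r * t_d) = 0.6173 * 0.91934465 = 0.56751145
S_0' = S_0 - PV(D) = 55.6300 - 0.56751145 = 55.06248855
d1 = (ln(S_0'/K) + (r + sigma^2/2)*T) / (sigma*sqrt(T)) = 0.40616823
d2 = d1 - sigma*sqrt(T) = -0.32922283
exp(-rT) = 0.89047522
N(-d1) = 0.34230950; N(-d2) = 0.62900636
P = K * exp(-rT) * N(-d2) - S_0' * N(-d1) = 60.1100 * 0.89047522 * 0.62900636 - 55.06248855 * 0.34230950 = 14.8201


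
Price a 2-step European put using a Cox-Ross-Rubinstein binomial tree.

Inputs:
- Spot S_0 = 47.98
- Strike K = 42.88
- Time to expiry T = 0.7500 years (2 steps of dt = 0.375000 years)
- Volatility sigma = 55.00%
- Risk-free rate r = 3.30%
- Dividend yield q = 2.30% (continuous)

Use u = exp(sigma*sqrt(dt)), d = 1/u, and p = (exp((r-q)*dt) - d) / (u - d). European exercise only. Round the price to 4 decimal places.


dt = T/N = 0.375000
u = exp(sigma*sqrt(dt)) = 1.400466; d = 1/u = 0.714048
p = (exp((r-q)*dt) - d) / (u - d) = 0.422059
Discount per step: exp(-r*dt) = 0.987701
Stock lattice S(k, i) with i counting down-moves:
  k=0: S(0,0) = 47.9800
  k=1: S(1,0) = 67.1943; S(1,1) = 34.2600
  k=2: S(2,0) = 94.1034; S(2,1) = 47.9800; S(2,2) = 24.4633
Terminal payoffs V(N, i) = max(K - S_T, 0):
  V(2,0) = 0.000000; V(2,1) = 0.000000; V(2,2) = 18.416687
Backward induction: V(k, i) = exp(-r*dt) * [p * V(k+1, i) + (1-p) * V(k+1, i+1)].
  V(1,0) = exp(-r*dt) * [p*0.000000 + (1-p)*0.000000] = 0.000000
  V(1,1) = exp(-r*dt) * [p*0.000000 + (1-p)*18.416687] = 10.512849
  V(0,0) = exp(-r*dt) * [p*0.000000 + (1-p)*10.512849] = 6.001079

Answer: Price = V(0,0) = 6.0011


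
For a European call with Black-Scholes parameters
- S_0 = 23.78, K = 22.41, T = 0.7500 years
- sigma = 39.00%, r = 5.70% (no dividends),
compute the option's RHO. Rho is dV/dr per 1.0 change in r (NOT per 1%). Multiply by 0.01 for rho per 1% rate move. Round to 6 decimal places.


Answer: Rho = 8.906461

Derivation:
d1 = 0.4711329298; d2 = 0.1333830223
phi(d1) = 0.3570349325; exp(-qT) = 1.0000000000; exp(-rT) = 0.9581508979
N(d2) = 0.5530547642
Rho = K*T*exp(-rT)*N(d2) = 22.4100 * 0.7500 * 0.9581508979 * 0.5530547642 = 8.906461


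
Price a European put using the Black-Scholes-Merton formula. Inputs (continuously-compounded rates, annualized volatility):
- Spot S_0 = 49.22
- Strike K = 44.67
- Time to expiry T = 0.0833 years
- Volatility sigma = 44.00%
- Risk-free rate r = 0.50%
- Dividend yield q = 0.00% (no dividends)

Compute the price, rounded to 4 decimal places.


Answer: Price = 0.7572

Derivation:
d1 = (ln(S/K) + (r - q + 0.5*sigma^2) * T) / (sigma * sqrt(T)) = 0.83058884
d2 = d1 - sigma * sqrt(T) = 0.70359718
exp(-rT) = 0.99958359; exp(-qT) = 1.00000000
P = K * exp(-rT) * N(-d2) - S_0 * exp(-qT) * N(-d1)
N(-d1) = 0.20310297; N(-d2) = 0.24084183
P = 44.6700 * 0.99958359 * 0.24084183 - 49.2200 * 1.00000000 * 0.20310297 = 0.7572


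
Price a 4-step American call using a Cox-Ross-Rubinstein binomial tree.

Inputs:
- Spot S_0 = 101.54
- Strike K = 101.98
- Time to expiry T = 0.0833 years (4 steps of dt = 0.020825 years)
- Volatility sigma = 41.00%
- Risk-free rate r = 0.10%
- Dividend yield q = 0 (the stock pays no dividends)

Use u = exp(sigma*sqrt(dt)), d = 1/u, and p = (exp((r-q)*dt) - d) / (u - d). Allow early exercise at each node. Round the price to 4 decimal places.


Answer: Price = V(0,0) = 4.3793

Derivation:
dt = T/N = 0.020825
u = exp(sigma*sqrt(dt)) = 1.060952; d = 1/u = 0.942550
p = (exp((r-q)*dt) - d) / (u - d) = 0.485389
Discount per step: exp(-r*dt) = 0.999979
Stock lattice S(k, i) with i counting down-moves:
  k=0: S(0,0) = 101.5400
  k=1: S(1,0) = 107.7291; S(1,1) = 95.7065
  k=2: S(2,0) = 114.2954; S(2,1) = 101.5400; S(2,2) = 90.2081
  k=3: S(3,0) = 121.2619; S(3,1) = 107.7291; S(3,2) = 95.7065; S(3,3) = 85.0257
  k=4: S(4,0) = 128.6530; S(4,1) = 114.2954; S(4,2) = 101.5400; S(4,3) = 90.2081; S(4,4) = 80.1409
Terminal payoffs V(N, i) = max(S_T - K, 0):
  V(4,0) = 26.673028; V(4,1) = 12.315356; V(4,2) = 0.000000; V(4,3) = 0.000000; V(4,4) = 0.000000
Backward induction: V(k, i) = exp(-r*dt) * [p * V(k+1, i) + (1-p) * V(k+1, i+1)]; then take max(V_cont, immediate exercise) for American.
  V(3,0) = exp(-r*dt) * [p*26.673028 + (1-p)*12.315356] = 19.284004; exercise = 19.281880; V(3,0) = max -> 19.284004
  V(3,1) = exp(-r*dt) * [p*12.315356 + (1-p)*0.000000] = 5.977608; exercise = 5.749060; V(3,1) = max -> 5.977608
  V(3,2) = exp(-r*dt) * [p*0.000000 + (1-p)*0.000000] = 0.000000; exercise = 0.000000; V(3,2) = max -> 0.000000
  V(3,3) = exp(-r*dt) * [p*0.000000 + (1-p)*0.000000] = 0.000000; exercise = 0.000000; V(3,3) = max -> 0.000000
  V(2,0) = exp(-r*dt) * [p*19.284004 + (1-p)*5.977608] = 12.436122; exercise = 12.315356; V(2,0) = max -> 12.436122
  V(2,1) = exp(-r*dt) * [p*5.977608 + (1-p)*0.000000] = 2.901402; exercise = 0.000000; V(2,1) = max -> 2.901402
  V(2,2) = exp(-r*dt) * [p*0.000000 + (1-p)*0.000000] = 0.000000; exercise = 0.000000; V(2,2) = max -> 0.000000
  V(1,0) = exp(-r*dt) * [p*12.436122 + (1-p)*2.901402] = 7.529289; exercise = 5.749060; V(1,0) = max -> 7.529289
  V(1,1) = exp(-r*dt) * [p*2.901402 + (1-p)*0.000000] = 1.408278; exercise = 0.000000; V(1,1) = max -> 1.408278
  V(0,0) = exp(-r*dt) * [p*7.529289 + (1-p)*1.408278] = 4.379256; exercise = 0.000000; V(0,0) = max -> 4.379256


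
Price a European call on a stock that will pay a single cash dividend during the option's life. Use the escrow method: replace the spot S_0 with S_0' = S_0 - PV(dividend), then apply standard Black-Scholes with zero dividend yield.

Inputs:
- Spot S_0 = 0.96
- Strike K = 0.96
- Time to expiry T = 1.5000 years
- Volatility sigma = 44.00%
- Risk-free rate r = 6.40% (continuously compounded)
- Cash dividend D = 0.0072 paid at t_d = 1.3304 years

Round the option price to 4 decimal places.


PV(D) = D * exp(-r * t_d) = 0.0072 * 0.91837856 = 0.00661233
S_0' = S_0 - PV(D) = 0.9600 - 0.00661233 = 0.95338767
d1 = (ln(S_0'/K) + (r + sigma^2/2)*T) / (sigma*sqrt(T)) = 0.43476277
d2 = d1 - sigma*sqrt(T) = -0.10412497
exp(-rT) = 0.90846402
N(d1) = 0.66813269; N(d2) = 0.45853509
C = S_0' * N(d1) - K * exp(-rT) * N(d2) = 0.95338767 * 0.66813269 - 0.9600 * 0.90846402 * 0.45853509 = 0.2371

Answer: Price = 0.2371


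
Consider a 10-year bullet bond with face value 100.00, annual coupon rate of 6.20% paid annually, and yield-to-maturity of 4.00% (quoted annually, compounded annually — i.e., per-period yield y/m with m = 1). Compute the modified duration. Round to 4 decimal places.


Answer: Modified duration = 7.6365

Derivation:
Coupon per period c = face * coupon_rate / m = 6.200000
Periods per year m = 1; per-period yield y/m = 0.040000
Number of cashflows N = 10
Cashflows (t years, CF_t, discount factor 1/(1+y/m)^(m*t), PV):
  t = 1.0000: CF_t = 6.200000, DF = 0.961538, PV = 5.961538
  t = 2.0000: CF_t = 6.200000, DF = 0.924556, PV = 5.732249
  t = 3.0000: CF_t = 6.200000, DF = 0.888996, PV = 5.511777
  t = 4.0000: CF_t = 6.200000, DF = 0.854804, PV = 5.299786
  t = 5.0000: CF_t = 6.200000, DF = 0.821927, PV = 5.095948
  t = 6.0000: CF_t = 6.200000, DF = 0.790315, PV = 4.899950
  t = 7.0000: CF_t = 6.200000, DF = 0.759918, PV = 4.711490
  t = 8.0000: CF_t = 6.200000, DF = 0.730690, PV = 4.530279
  t = 9.0000: CF_t = 6.200000, DF = 0.702587, PV = 4.356038
  t = 10.0000: CF_t = 106.200000, DF = 0.675564, PV = 71.744915
Price P = sum_t PV_t = 117.843971
First compute Macaulay numerator sum_t t * PV_t:
  t * PV_t at t = 1.0000: 5.961538
  t * PV_t at t = 2.0000: 11.464497
  t * PV_t at t = 3.0000: 16.535332
  t * PV_t at t = 4.0000: 21.199144
  t * PV_t at t = 5.0000: 25.479740
  t * PV_t at t = 6.0000: 29.399700
  t * PV_t at t = 7.0000: 32.980433
  t * PV_t at t = 8.0000: 36.242234
  t * PV_t at t = 9.0000: 39.204340
  t * PV_t at t = 10.0000: 717.449147
Macaulay duration D = 935.916107 / 117.843971 = 7.941994
Modified duration = D / (1 + y/m) = 7.941994 / (1 + 0.040000) = 7.636533


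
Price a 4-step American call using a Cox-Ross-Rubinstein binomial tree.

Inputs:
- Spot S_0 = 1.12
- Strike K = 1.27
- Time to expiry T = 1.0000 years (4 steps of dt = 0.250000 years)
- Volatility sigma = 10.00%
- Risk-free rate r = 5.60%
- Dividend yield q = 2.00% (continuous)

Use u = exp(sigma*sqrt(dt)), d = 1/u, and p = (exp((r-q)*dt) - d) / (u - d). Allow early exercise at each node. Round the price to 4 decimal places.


dt = T/N = 0.250000
u = exp(sigma*sqrt(dt)) = 1.051271; d = 1/u = 0.951229
p = (exp((r-q)*dt) - d) / (u - d) = 0.577871
Discount per step: exp(-r*dt) = 0.986098
Stock lattice S(k, i) with i counting down-moves:
  k=0: S(0,0) = 1.1200
  k=1: S(1,0) = 1.1774; S(1,1) = 1.0654
  k=2: S(2,0) = 1.2378; S(2,1) = 1.1200; S(2,2) = 1.0134
  k=3: S(3,0) = 1.3013; S(3,1) = 1.1774; S(3,2) = 1.0654; S(3,3) = 0.9640
  k=4: S(4,0) = 1.3680; S(4,1) = 1.2378; S(4,2) = 1.1200; S(4,3) = 1.0134; S(4,4) = 0.9170
Terminal payoffs V(N, i) = max(S_T - K, 0):
  V(4,0) = 0.097971; V(4,1) = 0.000000; V(4,2) = 0.000000; V(4,3) = 0.000000; V(4,4) = 0.000000
Backward induction: V(k, i) = exp(-r*dt) * [p * V(k+1, i) + (1-p) * V(k+1, i+1)]; then take max(V_cont, immediate exercise) for American.
  V(3,0) = exp(-r*dt) * [p*0.097971 + (1-p)*0.000000] = 0.055828; exercise = 0.031254; V(3,0) = max -> 0.055828
  V(3,1) = exp(-r*dt) * [p*0.000000 + (1-p)*0.000000] = 0.000000; exercise = 0.000000; V(3,1) = max -> 0.000000
  V(3,2) = exp(-r*dt) * [p*0.000000 + (1-p)*0.000000] = 0.000000; exercise = 0.000000; V(3,2) = max -> 0.000000
  V(3,3) = exp(-r*dt) * [p*0.000000 + (1-p)*0.000000] = 0.000000; exercise = 0.000000; V(3,3) = max -> 0.000000
  V(2,0) = exp(-r*dt) * [p*0.055828 + (1-p)*0.000000] = 0.031813; exercise = 0.000000; V(2,0) = max -> 0.031813
  V(2,1) = exp(-r*dt) * [p*0.000000 + (1-p)*0.000000] = 0.000000; exercise = 0.000000; V(2,1) = max -> 0.000000
  V(2,2) = exp(-r*dt) * [p*0.000000 + (1-p)*0.000000] = 0.000000; exercise = 0.000000; V(2,2) = max -> 0.000000
  V(1,0) = exp(-r*dt) * [p*0.031813 + (1-p)*0.000000] = 0.018128; exercise = 0.000000; V(1,0) = max -> 0.018128
  V(1,1) = exp(-r*dt) * [p*0.000000 + (1-p)*0.000000] = 0.000000; exercise = 0.000000; V(1,1) = max -> 0.000000
  V(0,0) = exp(-r*dt) * [p*0.018128 + (1-p)*0.000000] = 0.010330; exercise = 0.000000; V(0,0) = max -> 0.010330

Answer: Price = V(0,0) = 0.0103


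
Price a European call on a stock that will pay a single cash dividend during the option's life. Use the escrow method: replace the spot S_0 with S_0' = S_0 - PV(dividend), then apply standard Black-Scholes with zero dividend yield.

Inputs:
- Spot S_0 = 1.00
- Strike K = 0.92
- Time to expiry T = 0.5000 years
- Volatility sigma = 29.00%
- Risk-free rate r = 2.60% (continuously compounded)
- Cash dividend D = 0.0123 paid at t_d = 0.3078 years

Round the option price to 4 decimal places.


PV(D) = D * exp(-r * t_d) = 0.0123 * 0.99202914 = 0.01220196
S_0' = S_0 - PV(D) = 1.0000 - 0.01220196 = 0.98779804
d1 = (ln(S_0'/K) + (r + sigma^2/2)*T) / (sigma*sqrt(T)) = 0.51267483
d2 = d1 - sigma*sqrt(T) = 0.30761386
exp(-rT) = 0.98708414
N(d1) = 0.69591060; N(d2) = 0.62081191
C = S_0' * N(d1) - K * exp(-rT) * N(d2) = 0.98779804 * 0.69591060 - 0.9200 * 0.98708414 * 0.62081191 = 0.1236

Answer: Price = 0.1236


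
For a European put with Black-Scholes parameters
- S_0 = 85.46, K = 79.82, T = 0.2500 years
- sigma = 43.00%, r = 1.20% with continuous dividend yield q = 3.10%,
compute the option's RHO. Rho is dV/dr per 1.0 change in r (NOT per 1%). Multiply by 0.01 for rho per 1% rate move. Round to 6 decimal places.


Answer: Rho = -8.464487

Derivation:
d1 = 0.4029620028; d2 = 0.1879620028
phi(d1) = 0.3678324582; exp(-qT) = 0.9922799538; exp(-rT) = 0.9970044955
N(-d2) = 0.4254532188
Rho = -K*T*exp(-rT)*N(-d2) = -79.8200 * 0.2500 * 0.9970044955 * 0.4254532188 = -8.464487


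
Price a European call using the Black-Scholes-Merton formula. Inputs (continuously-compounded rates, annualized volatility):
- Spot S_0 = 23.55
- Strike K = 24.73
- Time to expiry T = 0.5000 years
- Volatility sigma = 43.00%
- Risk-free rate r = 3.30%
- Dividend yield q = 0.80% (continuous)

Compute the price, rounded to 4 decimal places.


Answer: Price = 2.4727

Derivation:
d1 = (ln(S/K) + (r - q + 0.5*sigma^2) * T) / (sigma * sqrt(T)) = 0.03234188
d2 = d1 - sigma * sqrt(T) = -0.27171404
exp(-rT) = 0.98363538; exp(-qT) = 0.99600799
C = S_0 * exp(-qT) * N(d1) - K * exp(-rT) * N(d2)
N(d1) = 0.51290029; N(d2) = 0.39292095
C = 23.5500 * 0.99600799 * 0.51290029 - 24.7300 * 0.98363538 * 0.39292095 = 2.4727


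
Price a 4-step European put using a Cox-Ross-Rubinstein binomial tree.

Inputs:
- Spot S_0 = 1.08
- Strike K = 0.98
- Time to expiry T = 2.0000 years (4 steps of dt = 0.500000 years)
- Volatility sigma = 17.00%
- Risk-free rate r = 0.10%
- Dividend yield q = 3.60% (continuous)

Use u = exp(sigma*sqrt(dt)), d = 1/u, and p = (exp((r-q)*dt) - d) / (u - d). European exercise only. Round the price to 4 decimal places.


dt = T/N = 0.500000
u = exp(sigma*sqrt(dt)) = 1.127732; d = 1/u = 0.886736
p = (exp((r-q)*dt) - d) / (u - d) = 0.398000
Discount per step: exp(-r*dt) = 0.999500
Stock lattice S(k, i) with i counting down-moves:
  k=0: S(0,0) = 1.0800
  k=1: S(1,0) = 1.2180; S(1,1) = 0.9577
  k=2: S(2,0) = 1.3735; S(2,1) = 1.0800; S(2,2) = 0.8492
  k=3: S(3,0) = 1.5490; S(3,1) = 1.2180; S(3,2) = 0.9577; S(3,3) = 0.7530
  k=4: S(4,0) = 1.7468; S(4,1) = 1.3735; S(4,2) = 1.0800; S(4,3) = 0.8492; S(4,4) = 0.6677
Terminal payoffs V(N, i) = max(K - S_T, 0):
  V(4,0) = 0.000000; V(4,1) = 0.000000; V(4,2) = 0.000000; V(4,3) = 0.130796; V(4,4) = 0.312270
Backward induction: V(k, i) = exp(-r*dt) * [p * V(k+1, i) + (1-p) * V(k+1, i+1)].
  V(3,0) = exp(-r*dt) * [p*0.000000 + (1-p)*0.000000] = 0.000000
  V(3,1) = exp(-r*dt) * [p*0.000000 + (1-p)*0.000000] = 0.000000
  V(3,2) = exp(-r*dt) * [p*0.000000 + (1-p)*0.130796] = 0.078699
  V(3,3) = exp(-r*dt) * [p*0.130796 + (1-p)*0.312270] = 0.239923
  V(2,0) = exp(-r*dt) * [p*0.000000 + (1-p)*0.000000] = 0.000000
  V(2,1) = exp(-r*dt) * [p*0.000000 + (1-p)*0.078699] = 0.047353
  V(2,2) = exp(-r*dt) * [p*0.078699 + (1-p)*0.239923] = 0.175668
  V(1,0) = exp(-r*dt) * [p*0.000000 + (1-p)*0.047353] = 0.028492
  V(1,1) = exp(-r*dt) * [p*0.047353 + (1-p)*0.175668] = 0.124537
  V(0,0) = exp(-r*dt) * [p*0.028492 + (1-p)*0.124537] = 0.086268

Answer: Price = V(0,0) = 0.0863


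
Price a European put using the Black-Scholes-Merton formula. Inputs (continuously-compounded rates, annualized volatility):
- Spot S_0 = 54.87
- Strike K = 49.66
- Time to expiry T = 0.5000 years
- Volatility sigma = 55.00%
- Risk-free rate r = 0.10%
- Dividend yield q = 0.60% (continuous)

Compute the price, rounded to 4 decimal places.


d1 = (ln(S/K) + (r - q + 0.5*sigma^2) * T) / (sigma * sqrt(T)) = 0.44455667
d2 = d1 - sigma * sqrt(T) = 0.05564794
exp(-rT) = 0.99950012; exp(-qT) = 0.99700450
P = K * exp(-rT) * N(-d2) - S_0 * exp(-qT) * N(-d1)
N(-d1) = 0.32832008; N(-d2) = 0.47781114
P = 49.6600 * 0.99950012 * 0.47781114 - 54.8700 * 0.99700450 * 0.32832008 = 5.7553

Answer: Price = 5.7553


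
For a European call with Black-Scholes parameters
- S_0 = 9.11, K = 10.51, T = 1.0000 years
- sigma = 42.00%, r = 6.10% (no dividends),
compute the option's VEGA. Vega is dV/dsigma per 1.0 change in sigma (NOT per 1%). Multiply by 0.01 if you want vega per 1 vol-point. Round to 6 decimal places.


Answer: Vega = 3.633962

Derivation:
d1 = 0.0148703009; d2 = -0.4051296991
phi(d1) = 0.3988981746; exp(-qT) = 1.0000000000; exp(-rT) = 0.9408232398
Vega = S * exp(-qT) * phi(d1) * sqrt(T) = 9.1100 * 1.0000000000 * 0.3988981746 * 1.0000000000 = 3.633962


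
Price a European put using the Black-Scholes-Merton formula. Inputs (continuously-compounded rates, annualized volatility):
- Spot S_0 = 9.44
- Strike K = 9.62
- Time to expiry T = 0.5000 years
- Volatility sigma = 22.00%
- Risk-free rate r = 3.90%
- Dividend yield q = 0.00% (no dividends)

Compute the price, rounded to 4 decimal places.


d1 = (ln(S/K) + (r - q + 0.5*sigma^2) * T) / (sigma * sqrt(T)) = 0.08171400
d2 = d1 - sigma * sqrt(T) = -0.07384949
exp(-rT) = 0.98068890; exp(-qT) = 1.00000000
P = K * exp(-rT) * N(-d2) - S_0 * exp(-qT) * N(-d1)
N(-d1) = 0.46743707; N(-d2) = 0.52943493
P = 9.6200 * 0.98068890 * 0.52943493 - 9.4400 * 1.00000000 * 0.46743707 = 0.5822

Answer: Price = 0.5822


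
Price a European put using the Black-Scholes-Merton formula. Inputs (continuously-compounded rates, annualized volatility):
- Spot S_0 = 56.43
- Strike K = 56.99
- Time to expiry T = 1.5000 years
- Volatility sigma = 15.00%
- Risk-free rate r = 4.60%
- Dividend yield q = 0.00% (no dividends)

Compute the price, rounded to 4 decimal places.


Answer: Price = 2.5969

Derivation:
d1 = (ln(S/K) + (r - q + 0.5*sigma^2) * T) / (sigma * sqrt(T)) = 0.41369224
d2 = d1 - sigma * sqrt(T) = 0.22998051
exp(-rT) = 0.93332668; exp(-qT) = 1.00000000
P = K * exp(-rT) * N(-d2) - S_0 * exp(-qT) * N(-d1)
N(-d1) = 0.33954975; N(-d2) = 0.40905346
P = 56.9900 * 0.93332668 * 0.40905346 - 56.4300 * 1.00000000 * 0.33954975 = 2.5969


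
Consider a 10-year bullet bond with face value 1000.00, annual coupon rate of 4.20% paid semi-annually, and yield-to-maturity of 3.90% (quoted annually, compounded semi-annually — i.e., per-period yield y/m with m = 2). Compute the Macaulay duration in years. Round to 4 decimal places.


Coupon per period c = face * coupon_rate / m = 21.000000
Periods per year m = 2; per-period yield y/m = 0.019500
Number of cashflows N = 20
Cashflows (t years, CF_t, discount factor 1/(1+y/m)^(m*t), PV):
  t = 0.5000: CF_t = 21.000000, DF = 0.980873, PV = 20.598333
  t = 1.0000: CF_t = 21.000000, DF = 0.962112, PV = 20.204348
  t = 1.5000: CF_t = 21.000000, DF = 0.943709, PV = 19.817899
  t = 2.0000: CF_t = 21.000000, DF = 0.925659, PV = 19.438841
  t = 2.5000: CF_t = 21.000000, DF = 0.907954, PV = 19.067034
  t = 3.0000: CF_t = 21.000000, DF = 0.890588, PV = 18.702339
  t = 3.5000: CF_t = 21.000000, DF = 0.873553, PV = 18.344618
  t = 4.0000: CF_t = 21.000000, DF = 0.856845, PV = 17.993741
  t = 4.5000: CF_t = 21.000000, DF = 0.840456, PV = 17.649574
  t = 5.0000: CF_t = 21.000000, DF = 0.824380, PV = 17.311990
  t = 5.5000: CF_t = 21.000000, DF = 0.808613, PV = 16.980863
  t = 6.0000: CF_t = 21.000000, DF = 0.793146, PV = 16.656070
  t = 6.5000: CF_t = 21.000000, DF = 0.777976, PV = 16.337489
  t = 7.0000: CF_t = 21.000000, DF = 0.763095, PV = 16.025001
  t = 7.5000: CF_t = 21.000000, DF = 0.748500, PV = 15.718491
  t = 8.0000: CF_t = 21.000000, DF = 0.734183, PV = 15.417843
  t = 8.5000: CF_t = 21.000000, DF = 0.720140, PV = 15.122945
  t = 9.0000: CF_t = 21.000000, DF = 0.706366, PV = 14.833688
  t = 9.5000: CF_t = 21.000000, DF = 0.692855, PV = 14.549964
  t = 10.0000: CF_t = 1021.000000, DF = 0.679603, PV = 693.874839
Price P = sum_t PV_t = 1024.645910
Macaulay numerator sum_t t * PV_t:
  t * PV_t at t = 0.5000: 10.299166
  t * PV_t at t = 1.0000: 20.204348
  t * PV_t at t = 1.5000: 29.726848
  t * PV_t at t = 2.0000: 38.877683
  t * PV_t at t = 2.5000: 47.667585
  t * PV_t at t = 3.0000: 56.107016
  t * PV_t at t = 3.5000: 64.206165
  t * PV_t at t = 4.0000: 71.974962
  t * PV_t at t = 4.5000: 79.423082
  t * PV_t at t = 5.0000: 86.559950
  t * PV_t at t = 5.5000: 93.394748
  t * PV_t at t = 6.0000: 99.936419
  t * PV_t at t = 6.5000: 106.193677
  t * PV_t at t = 7.0000: 112.175009
  t * PV_t at t = 7.5000: 117.888680
  t * PV_t at t = 8.0000: 123.342742
  t * PV_t at t = 8.5000: 128.545035
  t * PV_t at t = 9.0000: 133.503196
  t * PV_t at t = 9.5000: 138.224659
  t * PV_t at t = 10.0000: 6938.748394
Macaulay duration D = (sum_t t * PV_t) / P = 8496.999365 / 1024.645910 = 8.292620

Answer: Macaulay duration = 8.2926 years


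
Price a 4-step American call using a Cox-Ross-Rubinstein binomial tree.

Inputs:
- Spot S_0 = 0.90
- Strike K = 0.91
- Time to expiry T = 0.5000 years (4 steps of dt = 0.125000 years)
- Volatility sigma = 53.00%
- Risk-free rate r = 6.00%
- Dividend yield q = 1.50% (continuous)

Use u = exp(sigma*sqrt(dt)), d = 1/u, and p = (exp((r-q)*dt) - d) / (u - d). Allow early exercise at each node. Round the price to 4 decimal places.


dt = T/N = 0.125000
u = exp(sigma*sqrt(dt)) = 1.206089; d = 1/u = 0.829126
p = (exp((r-q)*dt) - d) / (u - d) = 0.468255
Discount per step: exp(-r*dt) = 0.992528
Stock lattice S(k, i) with i counting down-moves:
  k=0: S(0,0) = 0.9000
  k=1: S(1,0) = 1.0855; S(1,1) = 0.7462
  k=2: S(2,0) = 1.3092; S(2,1) = 0.9000; S(2,2) = 0.6187
  k=3: S(3,0) = 1.5790; S(3,1) = 1.0855; S(3,2) = 0.7462; S(3,3) = 0.5130
  k=4: S(4,0) = 1.9044; S(4,1) = 1.3092; S(4,2) = 0.9000; S(4,3) = 0.6187; S(4,4) = 0.4253
Terminal payoffs V(N, i) = max(S_T - K, 0):
  V(4,0) = 0.994411; V(4,1) = 0.399187; V(4,2) = 0.000000; V(4,3) = 0.000000; V(4,4) = 0.000000
Backward induction: V(k, i) = exp(-r*dt) * [p * V(k+1, i) + (1-p) * V(k+1, i+1)]; then take max(V_cont, immediate exercise) for American.
  V(3,0) = exp(-r*dt) * [p*0.994411 + (1-p)*0.399187] = 0.672838; exercise = 0.668996; V(3,0) = max -> 0.672838
  V(3,1) = exp(-r*dt) * [p*0.399187 + (1-p)*0.000000] = 0.185524; exercise = 0.175481; V(3,1) = max -> 0.185524
  V(3,2) = exp(-r*dt) * [p*0.000000 + (1-p)*0.000000] = 0.000000; exercise = 0.000000; V(3,2) = max -> 0.000000
  V(3,3) = exp(-r*dt) * [p*0.000000 + (1-p)*0.000000] = 0.000000; exercise = 0.000000; V(3,3) = max -> 0.000000
  V(2,0) = exp(-r*dt) * [p*0.672838 + (1-p)*0.185524] = 0.410620; exercise = 0.399187; V(2,0) = max -> 0.410620
  V(2,1) = exp(-r*dt) * [p*0.185524 + (1-p)*0.000000] = 0.086224; exercise = 0.000000; V(2,1) = max -> 0.086224
  V(2,2) = exp(-r*dt) * [p*0.000000 + (1-p)*0.000000] = 0.000000; exercise = 0.000000; V(2,2) = max -> 0.000000
  V(1,0) = exp(-r*dt) * [p*0.410620 + (1-p)*0.086224] = 0.236344; exercise = 0.175481; V(1,0) = max -> 0.236344
  V(1,1) = exp(-r*dt) * [p*0.086224 + (1-p)*0.000000] = 0.040073; exercise = 0.000000; V(1,1) = max -> 0.040073
  V(0,0) = exp(-r*dt) * [p*0.236344 + (1-p)*0.040073] = 0.130992; exercise = 0.000000; V(0,0) = max -> 0.130992

Answer: Price = V(0,0) = 0.1310


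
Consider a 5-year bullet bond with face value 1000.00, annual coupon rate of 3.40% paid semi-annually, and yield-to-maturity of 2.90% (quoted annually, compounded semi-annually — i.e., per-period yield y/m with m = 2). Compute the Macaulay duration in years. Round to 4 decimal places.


Answer: Macaulay duration = 4.6452 years

Derivation:
Coupon per period c = face * coupon_rate / m = 17.000000
Periods per year m = 2; per-period yield y/m = 0.014500
Number of cashflows N = 10
Cashflows (t years, CF_t, discount factor 1/(1+y/m)^(m*t), PV):
  t = 0.5000: CF_t = 17.000000, DF = 0.985707, PV = 16.757023
  t = 1.0000: CF_t = 17.000000, DF = 0.971619, PV = 16.517519
  t = 1.5000: CF_t = 17.000000, DF = 0.957732, PV = 16.281438
  t = 2.0000: CF_t = 17.000000, DF = 0.944043, PV = 16.048732
  t = 2.5000: CF_t = 17.000000, DF = 0.930550, PV = 15.819351
  t = 3.0000: CF_t = 17.000000, DF = 0.917250, PV = 15.593249
  t = 3.5000: CF_t = 17.000000, DF = 0.904140, PV = 15.370378
  t = 4.0000: CF_t = 17.000000, DF = 0.891217, PV = 15.150693
  t = 4.5000: CF_t = 17.000000, DF = 0.878479, PV = 14.934148
  t = 5.0000: CF_t = 1017.000000, DF = 0.865923, PV = 880.644119
Price P = sum_t PV_t = 1023.116652
Macaulay numerator sum_t t * PV_t:
  t * PV_t at t = 0.5000: 8.378512
  t * PV_t at t = 1.0000: 16.517519
  t * PV_t at t = 1.5000: 24.422157
  t * PV_t at t = 2.0000: 32.097463
  t * PV_t at t = 2.5000: 39.548378
  t * PV_t at t = 3.0000: 46.779747
  t * PV_t at t = 3.5000: 53.796325
  t * PV_t at t = 4.0000: 60.602774
  t * PV_t at t = 4.5000: 67.203667
  t * PV_t at t = 5.0000: 4403.220595
Macaulay duration D = (sum_t t * PV_t) / P = 4752.567137 / 1023.116652 = 4.645186


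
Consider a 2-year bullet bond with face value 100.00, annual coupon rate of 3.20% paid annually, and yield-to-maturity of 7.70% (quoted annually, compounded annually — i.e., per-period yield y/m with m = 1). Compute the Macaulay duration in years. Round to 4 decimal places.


Answer: Macaulay duration = 1.9677 years

Derivation:
Coupon per period c = face * coupon_rate / m = 3.200000
Periods per year m = 1; per-period yield y/m = 0.077000
Number of cashflows N = 2
Cashflows (t years, CF_t, discount factor 1/(1+y/m)^(m*t), PV):
  t = 1.0000: CF_t = 3.200000, DF = 0.928505, PV = 2.971216
  t = 2.0000: CF_t = 103.200000, DF = 0.862122, PV = 88.970963
Price P = sum_t PV_t = 91.942179
Macaulay numerator sum_t t * PV_t:
  t * PV_t at t = 1.0000: 2.971216
  t * PV_t at t = 2.0000: 177.941926
Macaulay duration D = (sum_t t * PV_t) / P = 180.913142 / 91.942179 = 1.967684


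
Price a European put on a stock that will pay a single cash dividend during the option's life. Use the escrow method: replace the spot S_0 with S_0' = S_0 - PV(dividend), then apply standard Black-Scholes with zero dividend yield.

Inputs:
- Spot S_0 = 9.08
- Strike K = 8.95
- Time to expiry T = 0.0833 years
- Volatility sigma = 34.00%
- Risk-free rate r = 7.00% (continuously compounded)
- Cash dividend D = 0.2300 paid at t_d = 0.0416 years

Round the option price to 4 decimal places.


PV(D) = D * exp(-r * t_d) = 0.2300 * 0.99709224 = 0.22933121
S_0' = S_0 - PV(D) = 9.0800 - 0.22933121 = 8.85066879
d1 = (ln(S_0'/K) + (r + sigma^2/2)*T) / (sigma*sqrt(T)) = -0.00524577
d2 = d1 - sigma*sqrt(T) = -0.10337569
exp(-rT) = 0.99418597
N(-d1) = 0.50209275; N(-d2) = 0.54116760
P = K * exp(-rT) * N(-d2) - S_0' * N(-d1) = 8.9500 * 0.99418597 * 0.54116760 - 8.85066879 * 0.50209275 = 0.3714

Answer: Price = 0.3714


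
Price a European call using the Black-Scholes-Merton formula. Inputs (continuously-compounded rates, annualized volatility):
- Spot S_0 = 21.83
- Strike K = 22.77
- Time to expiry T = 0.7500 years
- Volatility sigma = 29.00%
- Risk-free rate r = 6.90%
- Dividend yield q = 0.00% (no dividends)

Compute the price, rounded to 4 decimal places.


d1 = (ln(S/K) + (r - q + 0.5*sigma^2) * T) / (sigma * sqrt(T)) = 0.16376357
d2 = d1 - sigma * sqrt(T) = -0.08738379
exp(-rT) = 0.94956623; exp(-qT) = 1.00000000
C = S_0 * exp(-qT) * N(d1) - K * exp(-rT) * N(d2)
N(d1) = 0.56504137; N(d2) = 0.46518323
C = 21.8300 * 1.00000000 * 0.56504137 - 22.7700 * 0.94956623 * 0.46518323 = 2.2768

Answer: Price = 2.2768


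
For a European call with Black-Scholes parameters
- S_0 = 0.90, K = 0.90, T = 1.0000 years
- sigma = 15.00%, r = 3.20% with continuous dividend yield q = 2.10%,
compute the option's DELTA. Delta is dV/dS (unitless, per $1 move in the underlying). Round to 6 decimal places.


Answer: Delta = 0.547344

Derivation:
d1 = 0.1483333333; d2 = -0.0016666667
phi(d1) = 0.3945774150; exp(-qT) = 0.9792189646; exp(-rT) = 0.9685065821
N(d1) = 0.5589601449
Delta = exp(-qT) * N(d1) = 0.9792189646 * 0.5589601449 = 0.547344


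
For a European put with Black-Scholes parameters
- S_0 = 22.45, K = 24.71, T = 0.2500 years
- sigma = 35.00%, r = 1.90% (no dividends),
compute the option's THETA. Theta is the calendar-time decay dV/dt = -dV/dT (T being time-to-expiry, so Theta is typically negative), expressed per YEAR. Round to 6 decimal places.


Answer: Theta = -2.513188

Derivation:
d1 = -0.4334566046; d2 = -0.6084566046
phi(d1) = 0.3631712303; exp(-qT) = 1.0000000000; exp(-rT) = 0.9952612634
Theta = -S*exp(-qT)*phi(d1)*sigma/(2*sqrt(T)) + r*K*exp(-rT)*N(-d2) - q*S*exp(-qT)*N(-d1)
N(-d1) = 0.6676584572; N(-d2) = 0.7285576605; sqrt(T) = 0.5000000000
Term 1 = -22.4500 * 1.0000000000 * 0.3631712303 * 0.3500 / (2 * 0.5000000000) = -2.8536179421
Term 2 = 0.0190 * 24.7100 * 0.9952612634 * 0.7285576605 = 0.3404296486
Term 3 = 0 (no dividend yield, q = 0)
Theta = -2.8536179421 + (0.3404296486) + (0.0000000000) = -2.513188


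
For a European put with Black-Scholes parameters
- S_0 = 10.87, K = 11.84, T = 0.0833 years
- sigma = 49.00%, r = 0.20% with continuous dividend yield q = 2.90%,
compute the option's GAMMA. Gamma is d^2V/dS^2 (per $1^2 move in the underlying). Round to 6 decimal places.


Answer: Gamma = 0.222598

Derivation:
d1 = -0.5496003161; d2 = -0.6910228391
phi(d1) = 0.3430192239; exp(-qT) = 0.9975872155; exp(-rT) = 0.9998334139
Gamma = exp(-qT) * phi(d1) / (S * sigma * sqrt(T)) = 0.9975872155 * 0.3430192239 / (10.8700 * 0.4900 * 0.2886173938) = 0.222598


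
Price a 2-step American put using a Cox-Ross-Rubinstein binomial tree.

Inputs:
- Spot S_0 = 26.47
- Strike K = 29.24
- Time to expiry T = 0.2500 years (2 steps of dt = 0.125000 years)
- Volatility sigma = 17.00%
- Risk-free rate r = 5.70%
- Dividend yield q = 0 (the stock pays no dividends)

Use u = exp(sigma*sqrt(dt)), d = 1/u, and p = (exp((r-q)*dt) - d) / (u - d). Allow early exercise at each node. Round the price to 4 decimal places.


Answer: Price = V(0,0) = 2.7700

Derivation:
dt = T/N = 0.125000
u = exp(sigma*sqrt(dt)) = 1.061947; d = 1/u = 0.941667
p = (exp((r-q)*dt) - d) / (u - d) = 0.544427
Discount per step: exp(-r*dt) = 0.992900
Stock lattice S(k, i) with i counting down-moves:
  k=0: S(0,0) = 26.4700
  k=1: S(1,0) = 28.1097; S(1,1) = 24.9259
  k=2: S(2,0) = 29.8511; S(2,1) = 26.4700; S(2,2) = 23.4719
Terminal payoffs V(N, i) = max(K - S_T, 0):
  V(2,0) = 0.000000; V(2,1) = 2.770000; V(2,2) = 5.768102
Backward induction: V(k, i) = exp(-r*dt) * [p * V(k+1, i) + (1-p) * V(k+1, i+1)]; then take max(V_cont, immediate exercise) for American.
  V(1,0) = exp(-r*dt) * [p*0.000000 + (1-p)*2.770000] = 1.252979; exercise = 1.130261; V(1,0) = max -> 1.252979
  V(1,1) = exp(-r*dt) * [p*2.770000 + (1-p)*5.768102] = 4.106493; exercise = 4.314087; V(1,1) = max -> 4.314087
  V(0,0) = exp(-r*dt) * [p*1.252979 + (1-p)*4.314087] = 2.628742; exercise = 2.770000; V(0,0) = max -> 2.770000


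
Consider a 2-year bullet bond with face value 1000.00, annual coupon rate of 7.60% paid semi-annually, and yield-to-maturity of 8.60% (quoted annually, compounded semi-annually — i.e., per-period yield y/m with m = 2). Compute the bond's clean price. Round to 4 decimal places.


Answer: Price = 981.9781

Derivation:
Coupon per period c = face * coupon_rate / m = 38.000000
Periods per year m = 2; per-period yield y/m = 0.043000
Number of cashflows N = 4
Cashflows (t years, CF_t, discount factor 1/(1+y/m)^(m*t), PV):
  t = 0.5000: CF_t = 38.000000, DF = 0.958773, PV = 36.433365
  t = 1.0000: CF_t = 38.000000, DF = 0.919245, PV = 34.931319
  t = 1.5000: CF_t = 38.000000, DF = 0.881347, PV = 33.491197
  t = 2.0000: CF_t = 1038.000000, DF = 0.845012, PV = 877.122234
Price P = sum_t PV_t = 981.978115


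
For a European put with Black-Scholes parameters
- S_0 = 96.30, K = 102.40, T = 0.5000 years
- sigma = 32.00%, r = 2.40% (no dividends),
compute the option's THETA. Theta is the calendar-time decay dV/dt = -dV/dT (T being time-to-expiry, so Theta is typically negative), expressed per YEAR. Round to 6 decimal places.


Answer: Theta = -7.115475

Derivation:
d1 = -0.1052634236; d2 = -0.3315375936
phi(d1) = 0.3967381739; exp(-qT) = 1.0000000000; exp(-rT) = 0.9880717129
Theta = -S*exp(-qT)*phi(d1)*sigma/(2*sqrt(T)) + r*K*exp(-rT)*N(-d2) - q*S*exp(-qT)*N(-d1)
N(-d1) = 0.5419166073; N(-d2) = 0.6298807752; sqrt(T) = 0.7071067812
Term 1 = -96.3000 * 1.0000000000 * 0.3967381739 * 0.3200 / (2 * 0.7071067812) = -8.6450051760
Term 2 = 0.0240 * 102.4000 * 0.9880717129 * 0.6298807752 = 1.5295300644
Term 3 = 0 (no dividend yield, q = 0)
Theta = -8.6450051760 + (1.5295300644) + (0.0000000000) = -7.115475


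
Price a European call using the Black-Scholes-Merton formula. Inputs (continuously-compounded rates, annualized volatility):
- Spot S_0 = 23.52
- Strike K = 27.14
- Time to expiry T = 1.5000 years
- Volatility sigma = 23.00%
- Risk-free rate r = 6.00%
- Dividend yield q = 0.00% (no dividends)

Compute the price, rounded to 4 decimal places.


d1 = (ln(S/K) + (r - q + 0.5*sigma^2) * T) / (sigma * sqrt(T)) = -0.04786279
d2 = d1 - sigma * sqrt(T) = -0.32955411
exp(-rT) = 0.91393119; exp(-qT) = 1.00000000
C = S_0 * exp(-qT) * N(d1) - K * exp(-rT) * N(d2)
N(d1) = 0.48091280; N(d2) = 0.37086845
C = 23.5200 * 1.00000000 * 0.48091280 - 27.1400 * 0.91393119 * 0.37086845 = 2.1120

Answer: Price = 2.1120


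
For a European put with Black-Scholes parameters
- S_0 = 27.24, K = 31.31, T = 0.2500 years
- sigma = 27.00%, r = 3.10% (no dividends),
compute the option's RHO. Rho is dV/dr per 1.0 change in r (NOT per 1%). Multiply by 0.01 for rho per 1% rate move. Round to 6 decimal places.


Answer: Rho = -6.611309

Derivation:
d1 = -0.9065818819; d2 = -1.0415818819
phi(d1) = 0.2645079722; exp(-qT) = 1.0000000000; exp(-rT) = 0.9922799538
N(-d2) = 0.8511972138
Rho = -K*T*exp(-rT)*N(-d2) = -31.3100 * 0.2500 * 0.9922799538 * 0.8511972138 = -6.611309


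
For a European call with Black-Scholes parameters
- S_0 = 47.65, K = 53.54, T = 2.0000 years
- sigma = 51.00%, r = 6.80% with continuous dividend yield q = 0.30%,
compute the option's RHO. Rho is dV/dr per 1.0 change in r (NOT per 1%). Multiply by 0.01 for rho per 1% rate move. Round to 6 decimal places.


Answer: Rho = 34.225228

Derivation:
d1 = 0.3792776469; d2 = -0.3419712699
phi(d1) = 0.3712556761; exp(-qT) = 0.9940179641; exp(-rT) = 0.8728426325
N(d2) = 0.3661862568
Rho = K*T*exp(-rT)*N(d2) = 53.5400 * 2.0000 * 0.8728426325 * 0.3661862568 = 34.225228


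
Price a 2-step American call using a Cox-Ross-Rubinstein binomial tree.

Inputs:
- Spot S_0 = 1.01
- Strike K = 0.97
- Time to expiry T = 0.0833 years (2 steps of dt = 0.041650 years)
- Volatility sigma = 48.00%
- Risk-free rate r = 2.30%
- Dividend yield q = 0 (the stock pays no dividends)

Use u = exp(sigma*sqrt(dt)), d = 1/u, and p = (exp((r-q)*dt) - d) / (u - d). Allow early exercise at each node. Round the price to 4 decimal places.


dt = T/N = 0.041650
u = exp(sigma*sqrt(dt)) = 1.102919; d = 1/u = 0.906685
p = (exp((r-q)*dt) - d) / (u - d) = 0.480414
Discount per step: exp(-r*dt) = 0.999043
Stock lattice S(k, i) with i counting down-moves:
  k=0: S(0,0) = 1.0100
  k=1: S(1,0) = 1.1139; S(1,1) = 0.9158
  k=2: S(2,0) = 1.2286; S(2,1) = 1.0100; S(2,2) = 0.8303
Terminal payoffs V(N, i) = max(S_T - K, 0):
  V(2,0) = 0.258594; V(2,1) = 0.040000; V(2,2) = 0.000000
Backward induction: V(k, i) = exp(-r*dt) * [p * V(k+1, i) + (1-p) * V(k+1, i+1)]; then take max(V_cont, immediate exercise) for American.
  V(1,0) = exp(-r*dt) * [p*0.258594 + (1-p)*0.040000] = 0.144877; exercise = 0.143948; V(1,0) = max -> 0.144877
  V(1,1) = exp(-r*dt) * [p*0.040000 + (1-p)*0.000000] = 0.019198; exercise = 0.000000; V(1,1) = max -> 0.019198
  V(0,0) = exp(-r*dt) * [p*0.144877 + (1-p)*0.019198] = 0.079500; exercise = 0.040000; V(0,0) = max -> 0.079500

Answer: Price = V(0,0) = 0.0795
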